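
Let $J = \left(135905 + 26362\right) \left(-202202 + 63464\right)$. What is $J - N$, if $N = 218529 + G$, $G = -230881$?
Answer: $-22512586694$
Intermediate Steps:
$N = -12352$ ($N = 218529 - 230881 = -12352$)
$J = -22512599046$ ($J = 162267 \left(-138738\right) = -22512599046$)
$J - N = -22512599046 - -12352 = -22512599046 + 12352 = -22512586694$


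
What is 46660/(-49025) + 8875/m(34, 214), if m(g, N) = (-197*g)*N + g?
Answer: -13462929591/14053879090 ≈ -0.95795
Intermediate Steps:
m(g, N) = g - 197*N*g (m(g, N) = -197*N*g + g = g - 197*N*g)
46660/(-49025) + 8875/m(34, 214) = 46660/(-49025) + 8875/((34*(1 - 197*214))) = 46660*(-1/49025) + 8875/((34*(1 - 42158))) = -9332/9805 + 8875/((34*(-42157))) = -9332/9805 + 8875/(-1433338) = -9332/9805 + 8875*(-1/1433338) = -9332/9805 - 8875/1433338 = -13462929591/14053879090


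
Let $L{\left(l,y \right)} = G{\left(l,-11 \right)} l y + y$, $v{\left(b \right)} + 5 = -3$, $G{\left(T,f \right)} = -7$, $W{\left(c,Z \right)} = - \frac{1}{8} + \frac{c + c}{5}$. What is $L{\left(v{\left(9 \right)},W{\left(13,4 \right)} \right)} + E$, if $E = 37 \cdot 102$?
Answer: $\frac{162531}{40} \approx 4063.3$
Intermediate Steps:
$W{\left(c,Z \right)} = - \frac{1}{8} + \frac{2 c}{5}$ ($W{\left(c,Z \right)} = \left(-1\right) \frac{1}{8} + 2 c \frac{1}{5} = - \frac{1}{8} + \frac{2 c}{5}$)
$v{\left(b \right)} = -8$ ($v{\left(b \right)} = -5 - 3 = -8$)
$L{\left(l,y \right)} = y - 7 l y$ ($L{\left(l,y \right)} = - 7 l y + y = y - 7 l y$)
$E = 3774$
$L{\left(v{\left(9 \right)},W{\left(13,4 \right)} \right)} + E = \left(- \frac{1}{8} + \frac{2}{5} \cdot 13\right) \left(1 - -56\right) + 3774 = \left(- \frac{1}{8} + \frac{26}{5}\right) \left(1 + 56\right) + 3774 = \frac{203}{40} \cdot 57 + 3774 = \frac{11571}{40} + 3774 = \frac{162531}{40}$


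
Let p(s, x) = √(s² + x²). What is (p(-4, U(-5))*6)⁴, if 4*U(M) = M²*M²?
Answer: 12375824449041/16 ≈ 7.7349e+11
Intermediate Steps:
U(M) = M⁴/4 (U(M) = (M²*M²)/4 = M⁴/4)
(p(-4, U(-5))*6)⁴ = (√((-4)² + ((¼)*(-5)⁴)²)*6)⁴ = (√(16 + ((¼)*625)²)*6)⁴ = (√(16 + (625/4)²)*6)⁴ = (√(16 + 390625/16)*6)⁴ = (√(390881/16)*6)⁴ = ((√390881/4)*6)⁴ = (3*√390881/2)⁴ = 12375824449041/16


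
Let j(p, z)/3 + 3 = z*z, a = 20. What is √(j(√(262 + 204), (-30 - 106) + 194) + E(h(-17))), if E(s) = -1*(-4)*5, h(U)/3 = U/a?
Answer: √10103 ≈ 100.51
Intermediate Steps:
h(U) = 3*U/20 (h(U) = 3*(U/20) = 3*U/20)
E(s) = 20 (E(s) = 4*5 = 20)
j(p, z) = -9 + 3*z² (j(p, z) = -9 + 3*(z*z) = -9 + 3*z²)
√(j(√(262 + 204), (-30 - 106) + 194) + E(h(-17))) = √((-9 + 3*((-30 - 106) + 194)²) + 20) = √((-9 + 3*(-136 + 194)²) + 20) = √((-9 + 3*58²) + 20) = √((-9 + 3*3364) + 20) = √((-9 + 10092) + 20) = √(10083 + 20) = √10103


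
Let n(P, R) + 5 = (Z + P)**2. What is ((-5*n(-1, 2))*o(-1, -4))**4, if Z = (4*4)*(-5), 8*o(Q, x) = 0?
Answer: 0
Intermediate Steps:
o(Q, x) = 0 (o(Q, x) = (1/8)*0 = 0)
Z = -80 (Z = 16*(-5) = -80)
n(P, R) = -5 + (-80 + P)**2
((-5*n(-1, 2))*o(-1, -4))**4 = (-5*(-5 + (-80 - 1)**2)*0)**4 = (-5*(-5 + (-81)**2)*0)**4 = (-5*(-5 + 6561)*0)**4 = (-5*6556*0)**4 = (-32780*0)**4 = 0**4 = 0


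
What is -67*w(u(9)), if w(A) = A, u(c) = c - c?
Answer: 0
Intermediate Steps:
u(c) = 0
-67*w(u(9)) = -67*0 = 0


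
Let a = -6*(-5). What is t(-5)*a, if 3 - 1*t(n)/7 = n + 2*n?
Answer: 3780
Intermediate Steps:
a = 30
t(n) = 21 - 21*n (t(n) = 21 - 7*(n + 2*n) = 21 - 21*n)
t(-5)*a = (21 - 21*(-5))*30 = (21 + 105)*30 = 126*30 = 3780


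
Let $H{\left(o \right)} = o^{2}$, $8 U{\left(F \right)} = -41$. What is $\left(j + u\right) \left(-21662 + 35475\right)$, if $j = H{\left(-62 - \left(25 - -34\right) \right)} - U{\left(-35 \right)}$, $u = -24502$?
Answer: $- \frac{1089113611}{8} \approx -1.3614 \cdot 10^{8}$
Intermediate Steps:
$U{\left(F \right)} = - \frac{41}{8}$ ($U{\left(F \right)} = \frac{1}{8} \left(-41\right) = - \frac{41}{8}$)
$j = \frac{117169}{8}$ ($j = \left(-62 - \left(25 - -34\right)\right)^{2} - - \frac{41}{8} = \left(-62 - \left(25 + 34\right)\right)^{2} + \frac{41}{8} = \left(-62 - 59\right)^{2} + \frac{41}{8} = \left(-121\right)^{2} + \frac{41}{8} = 14641 + \frac{41}{8} = \frac{117169}{8} \approx 14646.0$)
$\left(j + u\right) \left(-21662 + 35475\right) = \left(\frac{117169}{8} - 24502\right) \left(-21662 + 35475\right) = \left(- \frac{78847}{8}\right) 13813 = - \frac{1089113611}{8}$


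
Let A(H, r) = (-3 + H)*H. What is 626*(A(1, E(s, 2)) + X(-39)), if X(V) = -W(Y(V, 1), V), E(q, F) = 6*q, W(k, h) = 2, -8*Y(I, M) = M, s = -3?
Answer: -2504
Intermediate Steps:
Y(I, M) = -M/8
A(H, r) = H*(-3 + H)
X(V) = -2 (X(V) = -1*2 = -2)
626*(A(1, E(s, 2)) + X(-39)) = 626*(1*(-3 + 1) - 2) = 626*(1*(-2) - 2) = 626*(-2 - 2) = 626*(-4) = -2504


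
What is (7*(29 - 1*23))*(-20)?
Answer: -840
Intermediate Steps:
(7*(29 - 1*23))*(-20) = (7*(29 - 23))*(-20) = (7*6)*(-20) = 42*(-20) = -840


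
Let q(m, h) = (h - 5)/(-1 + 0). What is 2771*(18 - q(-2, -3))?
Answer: 27710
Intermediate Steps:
q(m, h) = 5 - h (q(m, h) = (-5 + h)/(-1) = (-5 + h)*(-1) = 5 - h)
2771*(18 - q(-2, -3)) = 2771*(18 - (5 - 1*(-3))) = 2771*(18 - (5 + 3)) = 2771*(18 - 1*8) = 2771*(18 - 8) = 2771*10 = 27710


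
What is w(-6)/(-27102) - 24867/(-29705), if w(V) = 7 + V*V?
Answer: 672668119/805064910 ≈ 0.83555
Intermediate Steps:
w(V) = 7 + V²
w(-6)/(-27102) - 24867/(-29705) = (7 + (-6)²)/(-27102) - 24867/(-29705) = (7 + 36)*(-1/27102) - 24867*(-1/29705) = 43*(-1/27102) + 24867/29705 = -43/27102 + 24867/29705 = 672668119/805064910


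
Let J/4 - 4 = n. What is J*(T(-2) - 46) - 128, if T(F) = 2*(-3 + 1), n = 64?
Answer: -13728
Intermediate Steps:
T(F) = -4 (T(F) = 2*(-2) = -4)
J = 272 (J = 16 + 4*64 = 16 + 256 = 272)
J*(T(-2) - 46) - 128 = 272*(-4 - 46) - 128 = 272*(-50) - 128 = -13600 - 128 = -13728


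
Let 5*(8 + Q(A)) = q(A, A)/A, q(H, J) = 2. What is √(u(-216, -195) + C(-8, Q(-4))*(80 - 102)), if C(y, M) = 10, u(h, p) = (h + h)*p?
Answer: 2*√21005 ≈ 289.86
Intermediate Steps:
u(h, p) = 2*h*p (u(h, p) = (2*h)*p = 2*h*p)
Q(A) = -8 + 2/(5*A) (Q(A) = -8 + (2/A)/5 = -8 + 2/(5*A))
√(u(-216, -195) + C(-8, Q(-4))*(80 - 102)) = √(2*(-216)*(-195) + 10*(80 - 102)) = √(84240 + 10*(-22)) = √(84240 - 220) = √84020 = 2*√21005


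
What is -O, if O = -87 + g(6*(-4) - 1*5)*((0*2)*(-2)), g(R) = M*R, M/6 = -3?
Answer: 87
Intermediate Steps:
M = -18 (M = 6*(-3) = -18)
g(R) = -18*R
O = -87 (O = -87 + (-18*(6*(-4) - 1*5))*((0*2)*(-2)) = -87 + (-18*(-24 - 5))*(0*(-2)) = -87 - 18*(-29)*0 = -87 + 522*0 = -87 + 0 = -87)
-O = -1*(-87) = 87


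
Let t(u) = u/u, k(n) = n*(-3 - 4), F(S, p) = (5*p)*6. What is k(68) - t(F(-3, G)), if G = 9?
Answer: -477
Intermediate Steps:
F(S, p) = 30*p
k(n) = -7*n (k(n) = n*(-7) = -7*n)
t(u) = 1
k(68) - t(F(-3, G)) = -7*68 - 1*1 = -476 - 1 = -477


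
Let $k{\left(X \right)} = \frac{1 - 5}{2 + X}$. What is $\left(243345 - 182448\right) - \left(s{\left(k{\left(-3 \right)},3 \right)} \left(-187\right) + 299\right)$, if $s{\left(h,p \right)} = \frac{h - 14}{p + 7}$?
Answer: $60411$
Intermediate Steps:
$k{\left(X \right)} = - \frac{4}{2 + X}$
$s{\left(h,p \right)} = \frac{-14 + h}{7 + p}$
$\left(243345 - 182448\right) - \left(s{\left(k{\left(-3 \right)},3 \right)} \left(-187\right) + 299\right) = \left(243345 - 182448\right) - \left(\frac{-14 - \frac{4}{2 - 3}}{7 + 3} \left(-187\right) + 299\right) = \left(243345 - 182448\right) - \left(\frac{-14 - \frac{4}{-1}}{10} \left(-187\right) + 299\right) = 60897 - \left(\frac{-14 - -4}{10} \left(-187\right) + 299\right) = 60897 - \left(\frac{-14 + 4}{10} \left(-187\right) + 299\right) = 60897 - \left(\frac{1}{10} \left(-10\right) \left(-187\right) + 299\right) = 60897 - \left(\left(-1\right) \left(-187\right) + 299\right) = 60897 - \left(187 + 299\right) = 60897 - 486 = 60411$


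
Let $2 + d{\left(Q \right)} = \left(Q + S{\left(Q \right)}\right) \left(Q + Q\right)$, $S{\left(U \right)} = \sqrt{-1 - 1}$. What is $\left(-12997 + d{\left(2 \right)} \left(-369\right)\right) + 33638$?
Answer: $18427 - 1476 i \sqrt{2} \approx 18427.0 - 2087.4 i$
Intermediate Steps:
$S{\left(U \right)} = i \sqrt{2}$ ($S{\left(U \right)} = \sqrt{-2} = i \sqrt{2}$)
$d{\left(Q \right)} = -2 + 2 Q \left(Q + i \sqrt{2}\right)$ ($d{\left(Q \right)} = -2 + \left(Q + i \sqrt{2}\right) \left(Q + Q\right) = -2 + \left(Q + i \sqrt{2}\right) 2 Q = -2 + 2 Q \left(Q + i \sqrt{2}\right)$)
$\left(-12997 + d{\left(2 \right)} \left(-369\right)\right) + 33638 = \left(-12997 + \left(-2 + 2 \cdot 2^{2} + 2 i 2 \sqrt{2}\right) \left(-369\right)\right) + 33638 = \left(-12997 + \left(-2 + 2 \cdot 4 + 4 i \sqrt{2}\right) \left(-369\right)\right) + 33638 = \left(-12997 + \left(-2 + 8 + 4 i \sqrt{2}\right) \left(-369\right)\right) + 33638 = \left(-12997 + \left(6 + 4 i \sqrt{2}\right) \left(-369\right)\right) + 33638 = \left(-12997 - \left(2214 + 1476 i \sqrt{2}\right)\right) + 33638 = \left(-15211 - 1476 i \sqrt{2}\right) + 33638 = 18427 - 1476 i \sqrt{2}$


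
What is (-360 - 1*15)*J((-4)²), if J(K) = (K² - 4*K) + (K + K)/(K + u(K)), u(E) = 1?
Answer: -1236000/17 ≈ -72706.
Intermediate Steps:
J(K) = K² - 4*K + 2*K/(1 + K) (J(K) = (K² - 4*K) + (K + K)/(K + 1) = (K² - 4*K) + (2*K)/(1 + K) = (K² - 4*K) + 2*K/(1 + K) = K² - 4*K + 2*K/(1 + K))
(-360 - 1*15)*J((-4)²) = (-360 - 1*15)*((-4)²*(-2 + ((-4)²)² - 3*(-4)²)/(1 + (-4)²)) = (-360 - 15)*(16*(-2 + 16² - 3*16)/(1 + 16)) = -6000*(-2 + 256 - 48)/17 = -6000*206/17 = -375*3296/17 = -1236000/17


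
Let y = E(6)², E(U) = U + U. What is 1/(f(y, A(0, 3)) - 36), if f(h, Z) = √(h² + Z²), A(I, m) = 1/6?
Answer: 1296/699841 + 6*√746497/699841 ≈ 0.0092593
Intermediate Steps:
E(U) = 2*U
A(I, m) = ⅙
y = 144 (y = (2*6)² = 12² = 144)
f(h, Z) = √(Z² + h²)
1/(f(y, A(0, 3)) - 36) = 1/(√((⅙)² + 144²) - 36) = 1/(√(1/36 + 20736) - 36) = 1/(√(746497/36) - 36) = 1/(√746497/6 - 36) = 1/(-36 + √746497/6)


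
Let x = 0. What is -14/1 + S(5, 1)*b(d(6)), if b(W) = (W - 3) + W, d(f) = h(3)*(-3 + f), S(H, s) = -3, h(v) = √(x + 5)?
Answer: -5 - 18*√5 ≈ -45.249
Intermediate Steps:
h(v) = √5 (h(v) = √(0 + 5) = √5)
d(f) = √5*(-3 + f)
b(W) = -3 + 2*W (b(W) = (-3 + W) + W = -3 + 2*W)
-14/1 + S(5, 1)*b(d(6)) = -14/1 - 3*(-3 + 2*(√5*(-3 + 6))) = -14*1 - 3*(-3 + 2*(√5*3)) = -14 - 3*(-3 + 2*(3*√5)) = -14 - 3*(-3 + 6*√5) = -14 + (9 - 18*√5) = -5 - 18*√5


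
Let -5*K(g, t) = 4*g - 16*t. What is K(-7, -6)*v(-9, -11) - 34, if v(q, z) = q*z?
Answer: -6902/5 ≈ -1380.4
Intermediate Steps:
K(g, t) = -4*g/5 + 16*t/5 (K(g, t) = -(4*g - 16*t)/5 = -(-16*t + 4*g)/5 = -4*g/5 + 16*t/5)
K(-7, -6)*v(-9, -11) - 34 = (-4/5*(-7) + (16/5)*(-6))*(-9*(-11)) - 34 = (28/5 - 96/5)*99 - 34 = -68/5*99 - 34 = -6732/5 - 34 = -6902/5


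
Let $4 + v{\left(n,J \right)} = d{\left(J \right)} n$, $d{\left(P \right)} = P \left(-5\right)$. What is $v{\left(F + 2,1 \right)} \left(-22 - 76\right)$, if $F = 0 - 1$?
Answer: $882$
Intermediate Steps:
$F = -1$
$d{\left(P \right)} = - 5 P$
$v{\left(n,J \right)} = -4 - 5 J n$ ($v{\left(n,J \right)} = -4 + - 5 J n = -4 - 5 J n$)
$v{\left(F + 2,1 \right)} \left(-22 - 76\right) = \left(-4 - 5 \left(-1 + 2\right)\right) \left(-22 - 76\right) = \left(-4 - 5 \cdot 1\right) \left(-98\right) = \left(-4 - 5\right) \left(-98\right) = \left(-9\right) \left(-98\right) = 882$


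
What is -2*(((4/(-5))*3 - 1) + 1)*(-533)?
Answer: -12792/5 ≈ -2558.4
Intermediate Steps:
-2*(((4/(-5))*3 - 1) + 1)*(-533) = -2*(((4*(-1/5))*3 - 1) + 1)*(-533) = -2*((-4/5*3 - 1) + 1)*(-533) = -2*((-12/5 - 1) + 1)*(-533) = -2*(-17/5 + 1)*(-533) = -2*(-12/5)*(-533) = (24/5)*(-533) = -12792/5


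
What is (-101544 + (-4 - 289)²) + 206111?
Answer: 190416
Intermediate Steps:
(-101544 + (-4 - 289)²) + 206111 = (-101544 + (-293)²) + 206111 = (-101544 + 85849) + 206111 = -15695 + 206111 = 190416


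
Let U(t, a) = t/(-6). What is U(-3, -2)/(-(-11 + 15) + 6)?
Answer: ¼ ≈ 0.25000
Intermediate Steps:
U(t, a) = -t/6 (U(t, a) = t*(-⅙) = -t/6)
U(-3, -2)/(-(-11 + 15) + 6) = (-⅙*(-3))/(-(-11 + 15) + 6) = 1/(2*(-1*4 + 6)) = 1/(2*(-4 + 6)) = (½)/2 = (½)*(½) = ¼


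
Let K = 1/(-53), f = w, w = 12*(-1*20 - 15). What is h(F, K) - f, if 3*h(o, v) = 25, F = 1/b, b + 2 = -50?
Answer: 1285/3 ≈ 428.33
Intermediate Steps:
b = -52 (b = -2 - 50 = -52)
w = -420 (w = 12*(-20 - 15) = 12*(-35) = -420)
f = -420
K = -1/53 ≈ -0.018868
F = -1/52 (F = 1/(-52) = -1/52 ≈ -0.019231)
h(o, v) = 25/3 (h(o, v) = (⅓)*25 = 25/3)
h(F, K) - f = 25/3 - 1*(-420) = 25/3 + 420 = 1285/3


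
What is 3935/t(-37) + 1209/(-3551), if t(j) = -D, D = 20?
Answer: -2799473/14204 ≈ -197.09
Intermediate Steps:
t(j) = -20 (t(j) = -1*20 = -20)
3935/t(-37) + 1209/(-3551) = 3935/(-20) + 1209/(-3551) = 3935*(-1/20) + 1209*(-1/3551) = -787/4 - 1209/3551 = -2799473/14204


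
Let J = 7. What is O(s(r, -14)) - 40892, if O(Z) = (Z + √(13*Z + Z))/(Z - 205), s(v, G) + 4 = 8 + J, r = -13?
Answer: -7933059/194 - √154/194 ≈ -40892.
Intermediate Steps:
s(v, G) = 11 (s(v, G) = -4 + (8 + 7) = -4 + 15 = 11)
O(Z) = (Z + √14*√Z)/(-205 + Z) (O(Z) = (Z + √(14*Z))/(-205 + Z) = (Z + √14*√Z)/(-205 + Z))
O(s(r, -14)) - 40892 = (11 + √14*√11)/(-205 + 11) - 40892 = (11 + √154)/(-194) - 40892 = -(11 + √154)/194 - 40892 = (-11/194 - √154/194) - 40892 = -7933059/194 - √154/194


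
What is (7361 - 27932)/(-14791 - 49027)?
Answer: 20571/63818 ≈ 0.32234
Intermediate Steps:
(7361 - 27932)/(-14791 - 49027) = -20571/(-63818) = -20571*(-1/63818) = 20571/63818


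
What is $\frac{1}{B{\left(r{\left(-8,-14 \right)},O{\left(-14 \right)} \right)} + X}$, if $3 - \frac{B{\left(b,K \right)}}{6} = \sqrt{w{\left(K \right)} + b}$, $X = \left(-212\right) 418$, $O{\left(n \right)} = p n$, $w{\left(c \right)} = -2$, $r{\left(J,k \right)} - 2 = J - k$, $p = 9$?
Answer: $- \frac{44299}{3924802694} + \frac{3 \sqrt{6}}{3924802694} \approx -1.1285 \cdot 10^{-5}$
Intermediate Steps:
$r{\left(J,k \right)} = 2 + J - k$ ($r{\left(J,k \right)} = 2 + \left(J - k\right) = 2 + J - k$)
$O{\left(n \right)} = 9 n$
$X = -88616$
$B{\left(b,K \right)} = 18 - 6 \sqrt{-2 + b}$
$\frac{1}{B{\left(r{\left(-8,-14 \right)},O{\left(-14 \right)} \right)} + X} = \frac{1}{\left(18 - 6 \sqrt{-2 - -8}\right) - 88616} = \frac{1}{\left(18 - 6 \sqrt{-2 + \left(2 - 8 + 14\right)}\right) - 88616} = \frac{1}{\left(18 - 6 \sqrt{-2 + 8}\right) - 88616} = \frac{1}{\left(18 - 6 \sqrt{6}\right) - 88616} = \frac{1}{-88598 - 6 \sqrt{6}}$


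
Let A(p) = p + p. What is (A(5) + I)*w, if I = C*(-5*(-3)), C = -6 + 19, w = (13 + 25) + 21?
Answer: 12095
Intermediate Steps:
A(p) = 2*p
w = 59 (w = 38 + 21 = 59)
C = 13
I = 195 (I = 13*(-5*(-3)) = 13*15 = 195)
(A(5) + I)*w = (2*5 + 195)*59 = (10 + 195)*59 = 205*59 = 12095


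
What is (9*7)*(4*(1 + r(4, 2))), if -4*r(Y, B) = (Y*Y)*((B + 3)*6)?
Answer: -29988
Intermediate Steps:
r(Y, B) = -Y**2*(18 + 6*B)/4 (r(Y, B) = -Y*Y*(B + 3)*6/4 = -Y**2*(3 + B)*6/4 = -Y**2*(18 + 6*B)/4)
(9*7)*(4*(1 + r(4, 2))) = (9*7)*(4*(1 + (3/2)*4**2*(-3 - 1*2))) = 63*(4*(1 + (3/2)*16*(-3 - 2))) = 63*(4*(1 + (3/2)*16*(-5))) = 63*(4*(1 - 120)) = 63*(4*(-119)) = 63*(-476) = -29988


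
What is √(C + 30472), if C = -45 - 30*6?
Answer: √30247 ≈ 173.92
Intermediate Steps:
C = -225 (C = -45 - 180 = -225)
√(C + 30472) = √(-225 + 30472) = √30247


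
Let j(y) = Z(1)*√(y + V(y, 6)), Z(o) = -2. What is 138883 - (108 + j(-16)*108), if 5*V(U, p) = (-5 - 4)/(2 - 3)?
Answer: 138775 + 216*I*√355/5 ≈ 1.3878e+5 + 813.95*I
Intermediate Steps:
V(U, p) = 9/5 (V(U, p) = ((-5 - 4)/(2 - 3))/5 = (-9/(-1))/5 = (-9*(-1))/5 = (⅕)*9 = 9/5)
j(y) = -2*√(9/5 + y) (j(y) = -2*√(y + 9/5) = -2*√(9/5 + y))
138883 - (108 + j(-16)*108) = 138883 - (108 - 2*√(45 + 25*(-16))/5*108) = 138883 - (108 - 2*√(45 - 400)/5*108) = 138883 - (108 - 2*I*√355/5*108) = 138883 - (108 - 216*I*√355/5) = 138883 + (-108 + 216*I*√355/5) = 138775 + 216*I*√355/5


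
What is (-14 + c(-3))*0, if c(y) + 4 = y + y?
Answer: 0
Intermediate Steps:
c(y) = -4 + 2*y (c(y) = -4 + (y + y) = -4 + 2*y)
(-14 + c(-3))*0 = (-14 + (-4 + 2*(-3)))*0 = (-14 + (-4 - 6))*0 = (-14 - 10)*0 = -24*0 = 0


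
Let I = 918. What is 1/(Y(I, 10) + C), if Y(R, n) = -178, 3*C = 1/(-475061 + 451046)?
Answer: -72045/12824011 ≈ -0.0056180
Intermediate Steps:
C = -1/72045 (C = 1/(3*(-475061 + 451046)) = (⅓)/(-24015) = (⅓)*(-1/24015) = -1/72045 ≈ -1.3880e-5)
1/(Y(I, 10) + C) = 1/(-178 - 1/72045) = 1/(-12824011/72045) = -72045/12824011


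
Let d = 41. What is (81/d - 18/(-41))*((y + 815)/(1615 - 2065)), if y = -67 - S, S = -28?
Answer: -4268/1025 ≈ -4.1639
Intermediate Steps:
y = -39 (y = -67 - 1*(-28) = -67 + 28 = -39)
(81/d - 18/(-41))*((y + 815)/(1615 - 2065)) = (81/41 - 18/(-41))*((-39 + 815)/(1615 - 2065)) = (81*(1/41) - 18*(-1/41))*(776/(-450)) = (81/41 + 18/41)*(776*(-1/450)) = (99/41)*(-388/225) = -4268/1025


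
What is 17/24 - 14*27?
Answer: -9055/24 ≈ -377.29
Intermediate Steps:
17/24 - 14*27 = 17*(1/24) - 378 = 17/24 - 378 = -9055/24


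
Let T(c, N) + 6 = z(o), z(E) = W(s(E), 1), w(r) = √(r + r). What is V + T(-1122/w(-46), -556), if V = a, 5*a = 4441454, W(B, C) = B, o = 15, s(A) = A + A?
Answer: 4441574/5 ≈ 8.8832e+5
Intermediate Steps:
s(A) = 2*A
w(r) = √2*√r (w(r) = √(2*r) = √2*√r)
z(E) = 2*E
a = 4441454/5 (a = (⅕)*4441454 = 4441454/5 ≈ 8.8829e+5)
T(c, N) = 24 (T(c, N) = -6 + 2*15 = -6 + 30 = 24)
V = 4441454/5 ≈ 8.8829e+5
V + T(-1122/w(-46), -556) = 4441454/5 + 24 = 4441574/5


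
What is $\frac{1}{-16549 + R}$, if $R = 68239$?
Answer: $\frac{1}{51690} \approx 1.9346 \cdot 10^{-5}$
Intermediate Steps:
$\frac{1}{-16549 + R} = \frac{1}{-16549 + 68239} = \frac{1}{51690}$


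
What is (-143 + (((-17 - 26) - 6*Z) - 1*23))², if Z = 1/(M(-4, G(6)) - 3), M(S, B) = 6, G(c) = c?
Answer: 44521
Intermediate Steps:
Z = ⅓ (Z = 1/(6 - 3) = 1/3 = ⅓ ≈ 0.33333)
(-143 + (((-17 - 26) - 6*Z) - 1*23))² = (-143 + (((-17 - 26) - 6/3) - 1*23))² = (-143 + ((-43 - 1*2) - 23))² = (-143 + ((-43 - 2) - 23))² = (-143 + (-45 - 23))² = (-143 - 68)² = (-211)² = 44521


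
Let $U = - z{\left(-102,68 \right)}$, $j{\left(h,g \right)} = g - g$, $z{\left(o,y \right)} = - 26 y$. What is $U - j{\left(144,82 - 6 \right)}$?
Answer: $1768$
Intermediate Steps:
$j{\left(h,g \right)} = 0$
$U = 1768$ ($U = - \left(-26\right) 68 = \left(-1\right) \left(-1768\right) = 1768$)
$U - j{\left(144,82 - 6 \right)} = 1768 - 0 = 1768 + 0 = 1768$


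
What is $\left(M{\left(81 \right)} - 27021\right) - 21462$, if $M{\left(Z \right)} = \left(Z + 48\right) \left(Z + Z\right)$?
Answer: $-27585$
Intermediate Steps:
$M{\left(Z \right)} = 2 Z \left(48 + Z\right)$ ($M{\left(Z \right)} = \left(48 + Z\right) 2 Z = 2 Z \left(48 + Z\right)$)
$\left(M{\left(81 \right)} - 27021\right) - 21462 = \left(2 \cdot 81 \left(48 + 81\right) - 27021\right) - 21462 = \left(2 \cdot 81 \cdot 129 - 27021\right) - 21462 = \left(20898 - 27021\right) - 21462 = -6123 - 21462 = -27585$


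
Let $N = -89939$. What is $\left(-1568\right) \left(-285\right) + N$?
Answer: $356941$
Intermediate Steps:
$\left(-1568\right) \left(-285\right) + N = \left(-1568\right) \left(-285\right) - 89939 = 446880 - 89939 = 356941$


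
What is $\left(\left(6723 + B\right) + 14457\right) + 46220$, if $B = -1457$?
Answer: $65943$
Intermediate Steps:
$\left(\left(6723 + B\right) + 14457\right) + 46220 = \left(\left(6723 - 1457\right) + 14457\right) + 46220 = \left(5266 + 14457\right) + 46220 = 19723 + 46220 = 65943$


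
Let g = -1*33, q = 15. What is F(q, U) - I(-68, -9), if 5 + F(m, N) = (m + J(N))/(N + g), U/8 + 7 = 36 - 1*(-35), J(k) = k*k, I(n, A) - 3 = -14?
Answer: 265033/479 ≈ 553.30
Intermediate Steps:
I(n, A) = -11 (I(n, A) = 3 - 14 = -11)
J(k) = k²
g = -33
U = 512 (U = -56 + 8*(36 - 1*(-35)) = -56 + 8*(36 + 35) = -56 + 8*71 = -56 + 568 = 512)
F(m, N) = -5 + (m + N²)/(-33 + N) (F(m, N) = -5 + (m + N²)/(N - 33) = -5 + (m + N²)/(-33 + N))
F(q, U) - I(-68, -9) = (165 + 15 + 512² - 5*512)/(-33 + 512) - 1*(-11) = (165 + 15 + 262144 - 2560)/479 + 11 = (1/479)*259764 + 11 = 259764/479 + 11 = 265033/479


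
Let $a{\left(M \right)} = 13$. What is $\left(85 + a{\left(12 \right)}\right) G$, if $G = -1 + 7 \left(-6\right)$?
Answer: $-4214$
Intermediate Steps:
$G = -43$ ($G = -1 - 42 = -43$)
$\left(85 + a{\left(12 \right)}\right) G = \left(85 + 13\right) \left(-43\right) = 98 \left(-43\right) = -4214$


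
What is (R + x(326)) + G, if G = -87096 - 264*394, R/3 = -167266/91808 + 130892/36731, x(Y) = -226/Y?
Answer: -52522881818905651/274834271312 ≈ -1.9111e+5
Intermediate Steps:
R = 8809627935/1686099824 (R = 3*(-167266/91808 + 130892/36731) = 3*(-167266*1/91808 + 130892*(1/36731)) = 3*(-83633/45904 + 130892/36731) = 3*(2936542645/1686099824) = 8809627935/1686099824 ≈ 5.2249)
G = -191112 (G = -87096 - 1*104016 = -87096 - 104016 = -191112)
(R + x(326)) + G = (8809627935/1686099824 - 226/326) - 191112 = (8809627935/1686099824 - 226*1/326) - 191112 = (8809627935/1686099824 - 113/163) - 191112 = 1245440073293/274834271312 - 191112 = -52522881818905651/274834271312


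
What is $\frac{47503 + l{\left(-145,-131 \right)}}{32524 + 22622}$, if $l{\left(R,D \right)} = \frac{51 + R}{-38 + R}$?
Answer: $\frac{8693143}{10091718} \approx 0.86141$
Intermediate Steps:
$l{\left(R,D \right)} = \frac{51 + R}{-38 + R}$
$\frac{47503 + l{\left(-145,-131 \right)}}{32524 + 22622} = \frac{47503 + \frac{51 - 145}{-38 - 145}}{32524 + 22622} = \frac{47503 + \frac{1}{-183} \left(-94\right)}{55146} = \left(47503 - - \frac{94}{183}\right) \frac{1}{55146} = \left(47503 + \frac{94}{183}\right) \frac{1}{55146} = \frac{8693143}{183} \cdot \frac{1}{55146} = \frac{8693143}{10091718}$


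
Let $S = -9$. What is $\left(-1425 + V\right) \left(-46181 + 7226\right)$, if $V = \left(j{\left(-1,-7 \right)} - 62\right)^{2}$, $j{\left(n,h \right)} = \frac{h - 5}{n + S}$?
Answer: $- \frac{442458681}{5} \approx -8.8492 \cdot 10^{7}$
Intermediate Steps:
$j{\left(n,h \right)} = \frac{-5 + h}{-9 + n}$ ($j{\left(n,h \right)} = \frac{h - 5}{n - 9} = \frac{-5 + h}{-9 + n}$)
$V = \frac{92416}{25}$ ($V = \left(\frac{-5 - 7}{-9 - 1} - 62\right)^{2} = \left(\frac{1}{-10} \left(-12\right) - 62\right)^{2} = \left(\left(- \frac{1}{10}\right) \left(-12\right) - 62\right)^{2} = \left(\frac{6}{5} - 62\right)^{2} = \left(- \frac{304}{5}\right)^{2} = \frac{92416}{25} \approx 3696.6$)
$\left(-1425 + V\right) \left(-46181 + 7226\right) = \left(-1425 + \frac{92416}{25}\right) \left(-46181 + 7226\right) = \frac{56791}{25} \left(-38955\right) = - \frac{442458681}{5}$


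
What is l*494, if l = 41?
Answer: 20254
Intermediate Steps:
l*494 = 41*494 = 20254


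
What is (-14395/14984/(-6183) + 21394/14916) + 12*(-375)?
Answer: -518050613333651/115159067496 ≈ -4498.6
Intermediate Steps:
(-14395/14984/(-6183) + 21394/14916) + 12*(-375) = (-14395*1/14984*(-1/6183) + 21394*(1/14916)) - 4500 = (-14395/14984*(-1/6183) + 10697/7458) - 4500 = (14395/92646072 + 10697/7458) - 4500 = 165190398349/115159067496 - 4500 = -518050613333651/115159067496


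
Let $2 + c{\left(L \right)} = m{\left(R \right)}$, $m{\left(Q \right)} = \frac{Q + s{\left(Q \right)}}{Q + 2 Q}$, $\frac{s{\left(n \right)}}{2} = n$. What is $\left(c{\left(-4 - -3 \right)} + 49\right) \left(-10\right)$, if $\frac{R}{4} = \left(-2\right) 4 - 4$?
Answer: $-480$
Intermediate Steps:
$s{\left(n \right)} = 2 n$
$R = -48$ ($R = 4 \left(\left(-2\right) 4 - 4\right) = 4 \left(-8 - 4\right) = 4 \left(-12\right) = -48$)
$m{\left(Q \right)} = 1$ ($m{\left(Q \right)} = \frac{Q + 2 Q}{Q + 2 Q} = \frac{3 Q}{3 Q} = 3 Q \frac{1}{3 Q} = 1$)
$c{\left(L \right)} = -1$ ($c{\left(L \right)} = -2 + 1 = -1$)
$\left(c{\left(-4 - -3 \right)} + 49\right) \left(-10\right) = \left(-1 + 49\right) \left(-10\right) = 48 \left(-10\right) = -480$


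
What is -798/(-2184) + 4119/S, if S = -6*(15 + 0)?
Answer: -35413/780 ≈ -45.401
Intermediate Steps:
S = -90 (S = -6*15 = -90)
-798/(-2184) + 4119/S = -798/(-2184) + 4119/(-90) = -798*(-1/2184) + 4119*(-1/90) = 19/52 - 1373/30 = -35413/780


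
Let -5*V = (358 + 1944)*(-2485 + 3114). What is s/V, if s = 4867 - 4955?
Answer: 220/723979 ≈ 0.00030388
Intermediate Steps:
V = -1447958/5 (V = -(358 + 1944)*(-2485 + 3114)/5 = -2302*629/5 = -1/5*1447958 = -1447958/5 ≈ -2.8959e+5)
s = -88
s/V = -88/(-1447958/5) = -88*(-5/1447958) = 220/723979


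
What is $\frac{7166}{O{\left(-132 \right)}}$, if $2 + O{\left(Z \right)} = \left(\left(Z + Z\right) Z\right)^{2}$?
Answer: $\frac{3583}{607191551} \approx 5.9009 \cdot 10^{-6}$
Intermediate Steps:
$O{\left(Z \right)} = -2 + 4 Z^{4}$ ($O{\left(Z \right)} = -2 + \left(\left(Z + Z\right) Z\right)^{2} = -2 + \left(2 Z Z\right)^{2} = -2 + \left(2 Z^{2}\right)^{2} = -2 + 4 Z^{4}$)
$\frac{7166}{O{\left(-132 \right)}} = \frac{7166}{-2 + 4 \left(-132\right)^{4}} = \frac{7166}{-2 + 4 \cdot 303595776} = \frac{7166}{-2 + 1214383104} = \frac{7166}{1214383102} = 7166 \cdot \frac{1}{1214383102} = \frac{3583}{607191551}$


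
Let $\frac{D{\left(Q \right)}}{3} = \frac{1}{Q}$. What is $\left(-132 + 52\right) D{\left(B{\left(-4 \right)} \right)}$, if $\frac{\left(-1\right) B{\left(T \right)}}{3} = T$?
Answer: $-20$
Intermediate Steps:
$B{\left(T \right)} = - 3 T$
$D{\left(Q \right)} = \frac{3}{Q}$
$\left(-132 + 52\right) D{\left(B{\left(-4 \right)} \right)} = \left(-132 + 52\right) \frac{3}{\left(-3\right) \left(-4\right)} = - 80 \cdot \frac{3}{12} = - 80 \cdot 3 \cdot \frac{1}{12} = \left(-80\right) \frac{1}{4} = -20$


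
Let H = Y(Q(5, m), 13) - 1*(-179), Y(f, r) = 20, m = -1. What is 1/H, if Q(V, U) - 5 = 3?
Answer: 1/199 ≈ 0.0050251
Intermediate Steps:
Q(V, U) = 8 (Q(V, U) = 5 + 3 = 8)
H = 199 (H = 20 - 1*(-179) = 20 + 179 = 199)
1/H = 1/199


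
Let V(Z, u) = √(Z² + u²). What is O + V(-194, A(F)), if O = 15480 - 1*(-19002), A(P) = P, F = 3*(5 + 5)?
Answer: 34482 + 2*√9634 ≈ 34678.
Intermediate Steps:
F = 30 (F = 3*10 = 30)
O = 34482 (O = 15480 + 19002 = 34482)
O + V(-194, A(F)) = 34482 + √((-194)² + 30²) = 34482 + √(37636 + 900) = 34482 + √38536 = 34482 + 2*√9634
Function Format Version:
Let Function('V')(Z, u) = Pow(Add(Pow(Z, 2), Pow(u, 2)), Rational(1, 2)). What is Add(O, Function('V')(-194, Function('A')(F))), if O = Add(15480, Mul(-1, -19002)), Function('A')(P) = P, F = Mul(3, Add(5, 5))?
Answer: Add(34482, Mul(2, Pow(9634, Rational(1, 2)))) ≈ 34678.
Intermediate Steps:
F = 30 (F = Mul(3, 10) = 30)
O = 34482 (O = Add(15480, 19002) = 34482)
Add(O, Function('V')(-194, Function('A')(F))) = Add(34482, Pow(Add(Pow(-194, 2), Pow(30, 2)), Rational(1, 2))) = Add(34482, Pow(Add(37636, 900), Rational(1, 2))) = Add(34482, Pow(38536, Rational(1, 2))) = Add(34482, Mul(2, Pow(9634, Rational(1, 2))))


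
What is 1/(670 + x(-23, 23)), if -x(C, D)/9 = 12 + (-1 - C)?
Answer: 1/364 ≈ 0.0027473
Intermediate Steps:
x(C, D) = -99 + 9*C (x(C, D) = -9*(12 + (-1 - C)) = -9*(11 - C) = -99 + 9*C)
1/(670 + x(-23, 23)) = 1/(670 + (-99 + 9*(-23))) = 1/(670 + (-99 - 207)) = 1/(670 - 306) = 1/364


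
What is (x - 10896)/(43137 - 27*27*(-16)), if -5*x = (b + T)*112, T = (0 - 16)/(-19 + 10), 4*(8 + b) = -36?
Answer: -474976/2466045 ≈ -0.19261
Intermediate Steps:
b = -17 (b = -8 + (¼)*(-36) = -8 - 9 = -17)
T = 16/9 (T = -16/(-9) = -16*(-⅑) = 16/9 ≈ 1.7778)
x = 15344/45 (x = -(-17 + 16/9)*112/5 = -(-137)*112/45 = -⅕*(-15344/9) = 15344/45 ≈ 340.98)
(x - 10896)/(43137 - 27*27*(-16)) = (15344/45 - 10896)/(43137 - 27*27*(-16)) = -474976/(45*(43137 - 729*(-16))) = -474976/(45*(43137 + 11664)) = -474976/45/54801 = -474976/45*1/54801 = -474976/2466045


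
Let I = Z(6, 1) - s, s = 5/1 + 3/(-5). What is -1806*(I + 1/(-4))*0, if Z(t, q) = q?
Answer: 0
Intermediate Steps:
s = 22/5 (s = 5*1 + 3*(-⅕) = 5 - ⅗ = 22/5 ≈ 4.4000)
I = -17/5 (I = 1 - 1*22/5 = 1 - 22/5 = -17/5 ≈ -3.4000)
-1806*(I + 1/(-4))*0 = -1806*(-17/5 + 1/(-4))*0 = -1806*(-17/5 - ¼)*0 = -(-65919)*0/10 = -1806*0 = 0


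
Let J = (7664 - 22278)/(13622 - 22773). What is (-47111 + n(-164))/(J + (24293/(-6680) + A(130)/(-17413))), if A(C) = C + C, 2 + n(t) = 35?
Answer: 50111409956457520/2187011125399 ≈ 22913.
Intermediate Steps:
n(t) = 33 (n(t) = -2 + 35 = 33)
A(C) = 2*C
J = 14614/9151 (J = -14614/(-9151) = -14614*(-1/9151) = 14614/9151 ≈ 1.5970)
(-47111 + n(-164))/(J + (24293/(-6680) + A(130)/(-17413))) = (-47111 + 33)/(14614/9151 + (24293/(-6680) + (2*130)/(-17413))) = -47078/(14614/9151 + (24293*(-1/6680) + 260*(-1/17413))) = -47078/(14614/9151 + (-24293/6680 - 260/17413)) = -47078/(14614/9151 - 424750809/116318840) = -47078/(-2187011125399/1064433704840) = -47078*(-1064433704840/2187011125399) = 50111409956457520/2187011125399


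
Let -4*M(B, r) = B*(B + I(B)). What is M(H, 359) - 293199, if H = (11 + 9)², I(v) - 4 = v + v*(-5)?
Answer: -173599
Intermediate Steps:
I(v) = 4 - 4*v (I(v) = 4 + (v + v*(-5)) = 4 + (v - 5*v) = 4 - 4*v)
H = 400 (H = 20² = 400)
M(B, r) = -B*(4 - 3*B)/4 (M(B, r) = -B*(B + (4 - 4*B))/4 = -B*(4 - 3*B)/4)
M(H, 359) - 293199 = (¼)*400*(-4 + 3*400) - 293199 = (¼)*400*(-4 + 1200) - 293199 = (¼)*400*1196 - 293199 = 119600 - 293199 = -173599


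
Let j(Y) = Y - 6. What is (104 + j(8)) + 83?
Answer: 189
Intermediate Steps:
j(Y) = -6 + Y
(104 + j(8)) + 83 = (104 + (-6 + 8)) + 83 = (104 + 2) + 83 = 106 + 83 = 189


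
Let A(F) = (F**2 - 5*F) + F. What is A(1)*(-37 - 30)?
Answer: 201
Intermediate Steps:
A(F) = F**2 - 4*F
A(1)*(-37 - 30) = (1*(-4 + 1))*(-37 - 30) = (1*(-3))*(-67) = -3*(-67) = 201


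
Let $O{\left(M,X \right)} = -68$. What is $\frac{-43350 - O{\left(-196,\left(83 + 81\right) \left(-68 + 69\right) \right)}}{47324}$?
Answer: $- \frac{21641}{23662} \approx -0.91459$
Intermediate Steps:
$\frac{-43350 - O{\left(-196,\left(83 + 81\right) \left(-68 + 69\right) \right)}}{47324} = \frac{-43350 - -68}{47324} = \left(-43350 + 68\right) \frac{1}{47324} = \left(-43282\right) \frac{1}{47324} = - \frac{21641}{23662}$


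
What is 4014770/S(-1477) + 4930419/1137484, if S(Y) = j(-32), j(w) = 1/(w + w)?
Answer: -292271139945101/1137484 ≈ -2.5695e+8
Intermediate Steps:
j(w) = 1/(2*w)
S(Y) = -1/64 (S(Y) = (½)/(-32) = (½)*(-1/32) = -1/64)
4014770/S(-1477) + 4930419/1137484 = 4014770/(-1/64) + 4930419/1137484 = 4014770*(-64) + 4930419*(1/1137484) = -256945280 + 4930419/1137484 = -292271139945101/1137484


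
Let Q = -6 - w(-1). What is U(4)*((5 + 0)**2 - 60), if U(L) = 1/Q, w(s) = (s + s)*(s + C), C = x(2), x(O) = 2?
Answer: 35/4 ≈ 8.7500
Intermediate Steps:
C = 2
w(s) = 2*s*(2 + s) (w(s) = (s + s)*(s + 2) = (2*s)*(2 + s) = 2*s*(2 + s))
Q = -4 (Q = -6 - 2*(-1)*(2 - 1) = -6 - 2*(-1) = -6 - 1*(-2) = -6 + 2 = -4)
U(L) = -1/4 (U(L) = 1/(-4) = -1/4)
U(4)*((5 + 0)**2 - 60) = -((5 + 0)**2 - 60)/4 = -(5**2 - 60)/4 = -(25 - 60)/4 = -1/4*(-35) = 35/4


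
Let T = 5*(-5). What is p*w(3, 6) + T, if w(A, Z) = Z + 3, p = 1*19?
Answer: 146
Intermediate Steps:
p = 19
w(A, Z) = 3 + Z
T = -25
p*w(3, 6) + T = 19*(3 + 6) - 25 = 19*9 - 25 = 171 - 25 = 146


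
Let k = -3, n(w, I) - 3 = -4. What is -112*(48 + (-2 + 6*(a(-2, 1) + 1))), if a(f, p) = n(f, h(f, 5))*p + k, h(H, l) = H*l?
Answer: -3136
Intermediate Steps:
n(w, I) = -1 (n(w, I) = 3 - 4 = -1)
a(f, p) = -3 - p (a(f, p) = -p - 3 = -3 - p)
-112*(48 + (-2 + 6*(a(-2, 1) + 1))) = -112*(48 + (-2 + 6*((-3 - 1*1) + 1))) = -112*(48 + (-2 + 6*((-3 - 1) + 1))) = -112*(48 + (-2 + 6*(-4 + 1))) = -112*(48 + (-2 + 6*(-3))) = -112*(48 + (-2 - 18)) = -112*(48 - 20) = -112*28 = -3136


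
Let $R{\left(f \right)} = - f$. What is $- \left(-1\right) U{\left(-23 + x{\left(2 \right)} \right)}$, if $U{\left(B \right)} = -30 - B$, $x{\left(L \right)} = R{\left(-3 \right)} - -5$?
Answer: $-15$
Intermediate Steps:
$x{\left(L \right)} = 8$ ($x{\left(L \right)} = \left(-1\right) \left(-3\right) - -5 = 3 + 5 = 8$)
$- \left(-1\right) U{\left(-23 + x{\left(2 \right)} \right)} = - \left(-1\right) \left(-30 - \left(-23 + 8\right)\right) = - \left(-1\right) \left(-30 - -15\right) = - \left(-1\right) \left(-30 + 15\right) = - \left(-1\right) \left(-15\right) = \left(-1\right) 15 = -15$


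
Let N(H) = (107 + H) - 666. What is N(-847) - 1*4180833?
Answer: -4182239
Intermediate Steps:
N(H) = -559 + H
N(-847) - 1*4180833 = (-559 - 847) - 1*4180833 = -1406 - 4180833 = -4182239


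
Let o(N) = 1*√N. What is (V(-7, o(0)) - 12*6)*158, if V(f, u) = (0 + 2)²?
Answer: -10744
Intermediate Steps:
o(N) = √N
V(f, u) = 4 (V(f, u) = 2² = 4)
(V(-7, o(0)) - 12*6)*158 = (4 - 12*6)*158 = (4 - 72)*158 = -68*158 = -10744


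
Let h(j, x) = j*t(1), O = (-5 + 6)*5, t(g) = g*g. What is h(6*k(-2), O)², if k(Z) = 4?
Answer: 576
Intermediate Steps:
t(g) = g²
O = 5 (O = 1*5 = 5)
h(j, x) = j (h(j, x) = j*1² = j*1 = j)
h(6*k(-2), O)² = (6*4)² = 24² = 576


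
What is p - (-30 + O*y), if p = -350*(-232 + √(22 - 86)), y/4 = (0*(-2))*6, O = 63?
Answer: 81230 - 2800*I ≈ 81230.0 - 2800.0*I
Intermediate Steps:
y = 0 (y = 4*((0*(-2))*6) = 4*(0*6) = 4*0 = 0)
p = 81200 - 2800*I (p = -350*(-232 + √(-64)) = -350*(-232 + 8*I) = 81200 - 2800*I ≈ 81200.0 - 2800.0*I)
p - (-30 + O*y) = (81200 - 2800*I) - (-30 + 63*0) = (81200 - 2800*I) - (-30 + 0) = (81200 - 2800*I) - 1*(-30) = (81200 - 2800*I) + 30 = 81230 - 2800*I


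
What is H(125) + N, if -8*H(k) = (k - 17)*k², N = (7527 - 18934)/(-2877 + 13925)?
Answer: -2330448907/11048 ≈ -2.1094e+5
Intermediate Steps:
N = -11407/11048 ≈ -1.0325
H(k) = -k²*(-17 + k)/8 (H(k) = -(k - 17)*k²/8 = -(-17 + k)*k²/8 = -k²*(-17 + k)/8)
H(125) + N = (⅛)*125²*(17 - 1*125) - 11407/11048 = (⅛)*15625*(17 - 125) - 11407/11048 = (⅛)*15625*(-108) - 11407/11048 = -421875/2 - 11407/11048 = -2330448907/11048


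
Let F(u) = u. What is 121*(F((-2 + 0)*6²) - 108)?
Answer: -21780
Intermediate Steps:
121*(F((-2 + 0)*6²) - 108) = 121*((-2 + 0)*6² - 108) = 121*(-2*36 - 108) = 121*(-72 - 108) = 121*(-180) = -21780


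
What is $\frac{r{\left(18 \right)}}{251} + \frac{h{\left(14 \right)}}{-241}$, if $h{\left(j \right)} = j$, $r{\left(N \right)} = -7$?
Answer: $- \frac{5201}{60491} \approx -0.08598$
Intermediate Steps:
$\frac{r{\left(18 \right)}}{251} + \frac{h{\left(14 \right)}}{-241} = - \frac{7}{251} + \frac{14}{-241} = \left(-7\right) \frac{1}{251} + 14 \left(- \frac{1}{241}\right) = - \frac{7}{251} - \frac{14}{241} = - \frac{5201}{60491}$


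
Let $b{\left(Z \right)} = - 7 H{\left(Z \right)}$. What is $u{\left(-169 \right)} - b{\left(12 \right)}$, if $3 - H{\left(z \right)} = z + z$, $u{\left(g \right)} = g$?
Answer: $-316$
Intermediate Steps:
$H{\left(z \right)} = 3 - 2 z$ ($H{\left(z \right)} = 3 - \left(z + z\right) = 3 - 2 z$)
$b{\left(Z \right)} = -21 + 14 Z$ ($b{\left(Z \right)} = - 7 \left(3 - 2 Z\right) = -21 + 14 Z$)
$u{\left(-169 \right)} - b{\left(12 \right)} = -169 - \left(-21 + 14 \cdot 12\right) = -169 - \left(-21 + 168\right) = -169 - 147 = -316$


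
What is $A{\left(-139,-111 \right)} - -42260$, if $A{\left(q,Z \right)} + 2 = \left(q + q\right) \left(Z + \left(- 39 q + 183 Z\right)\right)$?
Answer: $4213092$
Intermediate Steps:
$A{\left(q,Z \right)} = -2 + 2 q \left(- 39 q + 184 Z\right)$ ($A{\left(q,Z \right)} = -2 + \left(q + q\right) \left(Z + \left(- 39 q + 183 Z\right)\right) = -2 + 2 q \left(- 39 q + 184 Z\right)$)
$A{\left(-139,-111 \right)} - -42260 = \left(-2 - 78 \left(-139\right)^{2} + 368 \left(-111\right) \left(-139\right)\right) - -42260 = \left(-2 - 1507038 + 5677872\right) + 42260 = 4170832 + 42260 = 4213092$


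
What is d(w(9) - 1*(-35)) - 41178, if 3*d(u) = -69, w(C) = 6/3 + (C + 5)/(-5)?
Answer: -41201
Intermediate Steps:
w(C) = 1 - C/5 (w(C) = 6*(⅓) + (5 + C)*(-⅕) = 2 + (-1 - C/5) = 1 - C/5)
d(u) = -23 (d(u) = (⅓)*(-69) = -23)
d(w(9) - 1*(-35)) - 41178 = -23 - 41178 = -41201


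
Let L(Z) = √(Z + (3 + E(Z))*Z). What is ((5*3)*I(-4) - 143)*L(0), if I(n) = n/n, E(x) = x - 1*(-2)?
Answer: 0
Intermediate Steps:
E(x) = 2 + x (E(x) = x + 2 = 2 + x)
I(n) = 1
L(Z) = √(Z + Z*(5 + Z)) (L(Z) = √(Z + (3 + (2 + Z))*Z) = √(Z + (5 + Z)*Z) = √(Z + Z*(5 + Z)))
((5*3)*I(-4) - 143)*L(0) = ((5*3)*1 - 143)*√(0*(6 + 0)) = (15*1 - 143)*√(0*6) = (15 - 143)*√0 = -128*0 = 0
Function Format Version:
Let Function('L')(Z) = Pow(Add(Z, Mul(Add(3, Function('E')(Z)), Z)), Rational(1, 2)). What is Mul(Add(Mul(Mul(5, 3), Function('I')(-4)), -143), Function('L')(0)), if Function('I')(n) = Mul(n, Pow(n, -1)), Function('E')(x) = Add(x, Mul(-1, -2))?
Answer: 0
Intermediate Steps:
Function('E')(x) = Add(2, x) (Function('E')(x) = Add(x, 2) = Add(2, x))
Function('I')(n) = 1
Function('L')(Z) = Pow(Add(Z, Mul(Z, Add(5, Z))), Rational(1, 2)) (Function('L')(Z) = Pow(Add(Z, Mul(Add(3, Add(2, Z)), Z)), Rational(1, 2)) = Pow(Add(Z, Mul(Add(5, Z), Z)), Rational(1, 2)) = Pow(Add(Z, Mul(Z, Add(5, Z))), Rational(1, 2)))
Mul(Add(Mul(Mul(5, 3), Function('I')(-4)), -143), Function('L')(0)) = Mul(Add(Mul(Mul(5, 3), 1), -143), Pow(Mul(0, Add(6, 0)), Rational(1, 2))) = Mul(Add(Mul(15, 1), -143), Pow(Mul(0, 6), Rational(1, 2))) = Mul(Add(15, -143), Pow(0, Rational(1, 2))) = Mul(-128, 0) = 0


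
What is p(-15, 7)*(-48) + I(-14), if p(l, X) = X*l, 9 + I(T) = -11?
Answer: 5020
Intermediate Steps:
I(T) = -20 (I(T) = -9 - 11 = -20)
p(-15, 7)*(-48) + I(-14) = (7*(-15))*(-48) - 20 = -105*(-48) - 20 = 5040 - 20 = 5020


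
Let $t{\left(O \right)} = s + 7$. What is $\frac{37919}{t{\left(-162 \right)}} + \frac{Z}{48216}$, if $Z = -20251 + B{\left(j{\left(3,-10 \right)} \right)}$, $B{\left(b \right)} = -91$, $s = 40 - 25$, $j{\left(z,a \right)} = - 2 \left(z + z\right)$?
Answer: $\frac{65280535}{37884} \approx 1723.2$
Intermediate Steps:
$j{\left(z,a \right)} = - 4 z$ ($j{\left(z,a \right)} = - 2 \cdot 2 z = - 4 z$)
$s = 15$ ($s = 40 - 25 = 15$)
$Z = -20342$ ($Z = -20251 - 91 = -20342$)
$t{\left(O \right)} = 22$ ($t{\left(O \right)} = 15 + 7 = 22$)
$\frac{37919}{t{\left(-162 \right)}} + \frac{Z}{48216} = \frac{37919}{22} - \frac{20342}{48216} = 37919 \cdot \frac{1}{22} - \frac{1453}{3444} = \frac{37919}{22} - \frac{1453}{3444} = \frac{65280535}{37884}$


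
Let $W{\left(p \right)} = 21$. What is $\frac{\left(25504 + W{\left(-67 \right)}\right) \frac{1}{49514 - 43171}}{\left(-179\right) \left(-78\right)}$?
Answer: $\frac{25525}{88560966} \approx 0.00028822$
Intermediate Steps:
$\frac{\left(25504 + W{\left(-67 \right)}\right) \frac{1}{49514 - 43171}}{\left(-179\right) \left(-78\right)} = \frac{\left(25504 + 21\right) \frac{1}{49514 - 43171}}{\left(-179\right) \left(-78\right)} = \frac{25525 \cdot \frac{1}{6343}}{13962} = 25525 \cdot \frac{1}{6343} \cdot \frac{1}{13962} = \frac{25525}{6343} \cdot \frac{1}{13962} = \frac{25525}{88560966}$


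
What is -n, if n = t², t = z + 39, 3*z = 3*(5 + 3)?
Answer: -2209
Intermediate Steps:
z = 8 (z = (3*(5 + 3))/3 = (3*8)/3 = (⅓)*24 = 8)
t = 47 (t = 8 + 39 = 47)
n = 2209 (n = 47² = 2209)
-n = -1*2209 = -2209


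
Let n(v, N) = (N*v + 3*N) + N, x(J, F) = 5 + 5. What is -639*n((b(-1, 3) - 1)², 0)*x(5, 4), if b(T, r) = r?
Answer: 0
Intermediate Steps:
x(J, F) = 10
n(v, N) = 4*N + N*v (n(v, N) = (3*N + N*v) + N = 4*N + N*v)
-639*n((b(-1, 3) - 1)², 0)*x(5, 4) = -639*0*(4 + (3 - 1)²)*10 = -639*0*(4 + 2²)*10 = -639*0*(4 + 4)*10 = -639*0*8*10 = -0*10 = -639*0 = 0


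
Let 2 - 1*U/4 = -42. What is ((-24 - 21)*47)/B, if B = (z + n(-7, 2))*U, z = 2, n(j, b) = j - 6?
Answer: 2115/1936 ≈ 1.0925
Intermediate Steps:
U = 176 (U = 8 - 4*(-42) = 8 + 168 = 176)
n(j, b) = -6 + j
B = -1936 (B = (2 + (-6 - 7))*176 = (2 - 13)*176 = -11*176 = -1936)
((-24 - 21)*47)/B = ((-24 - 21)*47)/(-1936) = -45*47*(-1/1936) = -2115*(-1/1936) = 2115/1936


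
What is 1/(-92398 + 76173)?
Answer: -1/16225 ≈ -6.1633e-5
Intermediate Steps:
1/(-92398 + 76173) = 1/(-16225) = -1/16225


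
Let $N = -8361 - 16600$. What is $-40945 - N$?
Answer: $-15984$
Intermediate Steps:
$N = -24961$
$-40945 - N = -40945 - -24961 = -40945 + 24961 = -15984$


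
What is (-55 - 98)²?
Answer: 23409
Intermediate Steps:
(-55 - 98)² = (-153)² = 23409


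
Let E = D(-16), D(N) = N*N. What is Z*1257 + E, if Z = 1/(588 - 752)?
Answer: 40727/164 ≈ 248.34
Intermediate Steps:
D(N) = N²
E = 256 (E = (-16)² = 256)
Z = -1/164 (Z = 1/(-164) = -1/164 ≈ -0.0060976)
Z*1257 + E = -1/164*1257 + 256 = -1257/164 + 256 = 40727/164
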